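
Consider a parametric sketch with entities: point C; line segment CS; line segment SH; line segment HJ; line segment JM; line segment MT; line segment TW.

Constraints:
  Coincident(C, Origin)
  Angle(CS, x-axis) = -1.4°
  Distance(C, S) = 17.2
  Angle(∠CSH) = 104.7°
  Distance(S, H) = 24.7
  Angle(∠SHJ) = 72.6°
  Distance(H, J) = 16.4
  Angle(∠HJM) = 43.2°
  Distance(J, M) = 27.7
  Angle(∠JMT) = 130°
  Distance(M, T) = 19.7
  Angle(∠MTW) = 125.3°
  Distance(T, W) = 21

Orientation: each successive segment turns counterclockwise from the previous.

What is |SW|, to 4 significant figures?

48.02

C is at the origin; CS runs at -1.4° with length 17.2, so S = (17.19, -0.4202). ∠CSH = 104.7° gives SH at 73.90° from the x-axis; with |SH| = 24.7, H = (24.04, 23.31). ∠SHJ = 72.6° gives HJ at -178.7° from the x-axis; with |HJ| = 16.4, J = (7.649, 22.94). ∠HJM = 43.2° gives JM at -41.90° from the x-axis; with |JM| = 27.7, M = (28.27, 4.440). ∠JMT = 130.0° gives MT at 8.100° from the x-axis; with |MT| = 19.7, T = (47.77, 7.216). ∠MTW = 125.3° gives TW at 62.80° from the x-axis; with |TW| = 21.0, W = (57.37, 25.89). Then |SW| = |W − S| = 48.02.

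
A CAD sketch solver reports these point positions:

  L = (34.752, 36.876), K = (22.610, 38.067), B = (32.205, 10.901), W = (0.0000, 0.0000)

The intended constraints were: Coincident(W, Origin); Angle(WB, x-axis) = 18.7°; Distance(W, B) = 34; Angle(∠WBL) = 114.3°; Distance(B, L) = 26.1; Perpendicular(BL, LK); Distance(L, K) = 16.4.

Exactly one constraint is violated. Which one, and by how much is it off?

Distance(L, K) = 16.4 — off by 4.20.

W = (0.00, 0.00) ✓; WB at 18.70° ✓; |WB| = 34.00 ✓; ∠WBL = 114.3° ✓; |BL| = 26.10 ✓; ∠(BL, LK) = 90.00° ✓; |LK| = 12.20 ✗.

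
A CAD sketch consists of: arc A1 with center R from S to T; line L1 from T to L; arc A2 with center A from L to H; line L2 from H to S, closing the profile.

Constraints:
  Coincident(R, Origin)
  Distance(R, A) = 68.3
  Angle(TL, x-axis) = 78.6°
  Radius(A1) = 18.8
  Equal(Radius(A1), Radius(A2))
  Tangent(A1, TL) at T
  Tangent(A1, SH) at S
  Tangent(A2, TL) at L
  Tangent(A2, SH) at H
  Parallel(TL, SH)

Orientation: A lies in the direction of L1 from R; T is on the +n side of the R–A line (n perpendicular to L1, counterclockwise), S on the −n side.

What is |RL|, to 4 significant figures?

70.84

The slot axis is L1's direction at 78.6°, so u = (cos 78.6°, sin 78.6°) = (0.1977, 0.9803) and n = (−sin 78.6°, cos 78.6°) = (-0.9803, 0.1977). R is at the origin and A lies 68.3 along u from R, so A = 68.3·u = (13.50, 66.95). Tangency of A1 to both parallel lines with radius 18.8 puts T and S at R ± 18.8·n: T = (-18.43, 3.716), S = (18.43, -3.716). Equal radii place L and H the same way about A: L = A + 18.8·n = (-4.929, 70.67), H = A − 18.8·n = (31.93, 63.24). Then |RL| = |L − R| = 70.84.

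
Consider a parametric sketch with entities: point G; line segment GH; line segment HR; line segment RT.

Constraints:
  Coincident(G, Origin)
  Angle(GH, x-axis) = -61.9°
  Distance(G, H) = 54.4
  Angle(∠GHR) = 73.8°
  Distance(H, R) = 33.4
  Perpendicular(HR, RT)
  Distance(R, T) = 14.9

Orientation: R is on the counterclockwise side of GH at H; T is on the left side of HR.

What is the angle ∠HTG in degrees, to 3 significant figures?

88.0°

G is at the origin; GH runs at -61.9° with length 54.4, so H = 54.4·(cos -61.9°, sin -61.9°) = (25.6, -48.0). ∠GHR = 73.8°, so HR runs at -61.9° + (180° − 73.8°) = 44.3° from the x-axis; with |HR| = 33.4, R = H + 33.4·(cos 44.3°, sin 44.3°) = (49.5, -24.7). The perpendicularity gives RT at right angles to HR; with |RT| = 14.9 on the left of HR, T = R + 14.9·(-0.698, 0.716) = (39.1, -14.0). Then cos ∠HTG = TH·TG / (|TH||TG|), giving 88.0°.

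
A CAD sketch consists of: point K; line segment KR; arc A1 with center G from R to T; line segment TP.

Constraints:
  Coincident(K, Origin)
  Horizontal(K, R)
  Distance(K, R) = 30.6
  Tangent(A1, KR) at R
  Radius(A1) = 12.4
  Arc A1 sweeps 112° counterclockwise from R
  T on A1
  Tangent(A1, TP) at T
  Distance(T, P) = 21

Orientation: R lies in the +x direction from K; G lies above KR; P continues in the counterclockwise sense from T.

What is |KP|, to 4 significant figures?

50.05

On A1, R sits at bearing -90° from G; a 112° counterclockwise sweep puts T at bearing 22°, so T = G + 12.4·(cos 22°, sin 22°) = (42.10, 17.05). A1 meets TP tangentially, so GT is at right angles to TP, so TP runs along (−sin 22°, cos 22°); with |TP| = 21.0, P = (34.23, 36.52). Then |KP| = |P − K| = 50.05.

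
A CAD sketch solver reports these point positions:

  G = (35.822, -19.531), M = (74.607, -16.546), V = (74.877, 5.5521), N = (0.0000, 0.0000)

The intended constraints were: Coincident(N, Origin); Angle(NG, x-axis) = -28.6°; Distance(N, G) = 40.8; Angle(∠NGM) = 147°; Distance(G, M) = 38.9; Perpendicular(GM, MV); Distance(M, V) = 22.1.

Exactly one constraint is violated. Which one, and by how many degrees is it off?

Perpendicular(GM, MV) — off by 5.10°.

N = (0.00, 0.00) ✓; NG at -28.60° ✓; |NG| = 40.80 ✓; ∠NGM = 147.0° ✓; |GM| = 38.90 ✓; ∠(GM, MV) = 84.90° ✗; |MV| = 22.10 ✓.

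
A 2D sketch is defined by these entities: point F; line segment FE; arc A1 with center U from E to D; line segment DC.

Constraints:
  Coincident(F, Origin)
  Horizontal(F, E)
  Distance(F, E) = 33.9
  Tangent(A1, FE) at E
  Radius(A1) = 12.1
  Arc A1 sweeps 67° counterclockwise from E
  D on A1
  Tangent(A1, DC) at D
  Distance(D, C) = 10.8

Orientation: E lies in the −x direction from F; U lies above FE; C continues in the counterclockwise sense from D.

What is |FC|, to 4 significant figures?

25.37

On A1, E sits at bearing -90° from U; a 67° counterclockwise sweep puts D at bearing -23°, so D = U + 12.1·(cos -23°, sin -23°) = (-22.76, 7.372). The tangent condition forces UD to be normal to DC, so DC runs along (−sin -23°, cos -23°); with |DC| = 10.8, C = (-18.54, 17.31). Then |FC| = |C − F| = 25.37.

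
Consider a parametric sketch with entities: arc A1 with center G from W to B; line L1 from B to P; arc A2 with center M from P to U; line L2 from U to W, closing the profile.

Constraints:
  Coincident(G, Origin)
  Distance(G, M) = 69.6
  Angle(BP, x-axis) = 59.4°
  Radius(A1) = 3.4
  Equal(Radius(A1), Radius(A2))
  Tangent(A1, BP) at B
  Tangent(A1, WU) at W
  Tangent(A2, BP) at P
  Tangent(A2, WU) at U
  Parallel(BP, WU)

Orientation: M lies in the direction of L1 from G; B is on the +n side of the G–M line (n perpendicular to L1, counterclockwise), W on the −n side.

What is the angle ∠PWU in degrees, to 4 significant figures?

5.580°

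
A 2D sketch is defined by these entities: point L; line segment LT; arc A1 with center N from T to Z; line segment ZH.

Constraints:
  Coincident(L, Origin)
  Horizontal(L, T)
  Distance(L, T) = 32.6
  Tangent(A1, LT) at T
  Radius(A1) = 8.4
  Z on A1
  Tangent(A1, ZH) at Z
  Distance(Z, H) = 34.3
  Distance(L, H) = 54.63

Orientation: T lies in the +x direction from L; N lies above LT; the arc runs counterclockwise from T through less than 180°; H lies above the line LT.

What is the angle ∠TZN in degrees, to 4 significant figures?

38.25°

Checks: L.y = 0.00, T.y = 0.00 ✓; |NZ| = 8.400 ✓; ∠(NZ, ZH) = 90.00° ✓; |ZH| = 34.30 ✓; |LH| = 54.63 ✓.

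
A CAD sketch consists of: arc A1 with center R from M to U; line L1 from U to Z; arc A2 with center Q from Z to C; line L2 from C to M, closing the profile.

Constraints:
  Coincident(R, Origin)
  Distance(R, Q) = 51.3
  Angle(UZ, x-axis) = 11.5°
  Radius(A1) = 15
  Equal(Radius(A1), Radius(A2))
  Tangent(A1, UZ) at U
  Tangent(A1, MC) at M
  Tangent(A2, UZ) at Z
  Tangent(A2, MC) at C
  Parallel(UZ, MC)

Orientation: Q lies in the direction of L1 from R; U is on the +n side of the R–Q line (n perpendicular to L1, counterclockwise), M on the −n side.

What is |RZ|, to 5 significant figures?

53.448

Tangency of A1 to both parallel lines with radius 15.0 puts U and M at R ± 15.0·n: U = (-2.9905, 14.699), M = (2.9905, -14.699). Equal radii place Z and C the same way about Q: Z = Q + 15.0·n = (47.280, 24.926), C = Q − 15.0·n = (53.261, -4.4713). Then |RZ| = |Z − R| = 53.448.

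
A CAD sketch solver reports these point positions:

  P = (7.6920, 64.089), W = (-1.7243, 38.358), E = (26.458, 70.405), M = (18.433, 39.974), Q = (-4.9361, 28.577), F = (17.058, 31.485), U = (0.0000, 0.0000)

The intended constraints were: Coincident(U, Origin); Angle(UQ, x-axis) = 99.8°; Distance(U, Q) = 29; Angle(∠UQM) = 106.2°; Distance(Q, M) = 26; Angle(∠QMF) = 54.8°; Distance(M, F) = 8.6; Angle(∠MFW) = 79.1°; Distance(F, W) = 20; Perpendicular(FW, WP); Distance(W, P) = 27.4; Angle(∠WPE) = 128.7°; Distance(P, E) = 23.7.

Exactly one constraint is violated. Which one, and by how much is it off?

Distance(P, E) = 23.7 — off by 3.90.

U = (0.00, 0.00) ✓; UQ at 99.80° ✓; |UQ| = 29.00 ✓; ∠UQM = 106.2° ✓; |QM| = 26.00 ✓; ∠QMF = 54.80° ✓; |MF| = 8.600 ✓; ∠MFW = 79.10° ✓; |FW| = 20.00 ✓; ∠(FW, WP) = 90.00° ✓; |WP| = 27.40 ✓; ∠WPE = 128.7° ✓; |PE| = 19.80 ✗.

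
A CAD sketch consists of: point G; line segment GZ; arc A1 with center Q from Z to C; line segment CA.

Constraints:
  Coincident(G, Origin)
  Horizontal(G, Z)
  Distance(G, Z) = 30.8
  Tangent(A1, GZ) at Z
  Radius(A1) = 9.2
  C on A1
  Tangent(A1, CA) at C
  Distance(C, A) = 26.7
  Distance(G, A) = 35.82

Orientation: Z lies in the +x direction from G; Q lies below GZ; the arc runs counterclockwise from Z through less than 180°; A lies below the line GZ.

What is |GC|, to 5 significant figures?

22.949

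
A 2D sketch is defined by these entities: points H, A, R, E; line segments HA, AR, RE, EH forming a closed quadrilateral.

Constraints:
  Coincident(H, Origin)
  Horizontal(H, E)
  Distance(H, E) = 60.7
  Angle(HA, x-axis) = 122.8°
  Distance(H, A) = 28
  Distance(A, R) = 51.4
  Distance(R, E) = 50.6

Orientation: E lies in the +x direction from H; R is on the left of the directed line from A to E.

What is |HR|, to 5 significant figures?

53.385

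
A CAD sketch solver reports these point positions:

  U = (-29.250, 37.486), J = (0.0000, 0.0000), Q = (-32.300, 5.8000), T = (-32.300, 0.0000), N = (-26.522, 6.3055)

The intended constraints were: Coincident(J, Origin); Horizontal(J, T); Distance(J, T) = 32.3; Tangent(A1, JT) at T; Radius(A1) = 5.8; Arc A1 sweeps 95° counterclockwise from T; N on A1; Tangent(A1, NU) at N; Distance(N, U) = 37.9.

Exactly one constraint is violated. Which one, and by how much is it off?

Distance(N, U) = 37.9 — off by 6.60.

J = (0.00, 0.00) ✓; J.y = 0.00, T.y = 0.00 ✓; |JT| = 32.30 ✓; ∠(QT, TJ) = 90.00° ✓; |QT| = 5.800 ✓; bearing(Q→N) − bearing(Q→T) = 95.00° ✓; |QN| = 5.800 ✓; ∠(QN, NU) = 90.00° ✓; |NU| = 31.30 ✗.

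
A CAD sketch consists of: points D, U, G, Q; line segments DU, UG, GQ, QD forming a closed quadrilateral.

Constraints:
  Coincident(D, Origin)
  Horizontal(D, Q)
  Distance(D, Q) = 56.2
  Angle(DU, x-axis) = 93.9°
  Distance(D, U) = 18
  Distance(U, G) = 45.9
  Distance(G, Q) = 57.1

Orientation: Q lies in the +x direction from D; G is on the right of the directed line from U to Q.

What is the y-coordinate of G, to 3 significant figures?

-27.4

Checks: |UG| = 45.90 ✓; |GQ| = 57.10 ✓.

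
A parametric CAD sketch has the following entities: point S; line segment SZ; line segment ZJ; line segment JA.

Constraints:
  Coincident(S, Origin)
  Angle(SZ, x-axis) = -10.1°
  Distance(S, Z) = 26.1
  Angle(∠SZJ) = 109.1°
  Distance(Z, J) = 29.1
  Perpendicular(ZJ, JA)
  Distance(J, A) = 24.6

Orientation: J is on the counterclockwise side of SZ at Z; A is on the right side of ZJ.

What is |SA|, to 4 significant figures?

62.00

S is at the origin; SZ runs at -10.1° with length 26.1, so Z = 26.1·(cos -10.1°, sin -10.1°) = (25.70, -4.577). ∠SZJ = 109.1°, so ZJ runs at -10.1° + (180° − 109.1°) = 60.80° from the x-axis; with |ZJ| = 29.1, J = Z + 29.1·(cos 60.80°, sin 60.80°) = (39.89, 20.82). ZJ ⟂ JA; with |JA| = 24.6 on the right of ZJ, A = J + 24.6·(0.8729, -0.4879) = (61.37, 8.824). Then |SA| = |A − S| = 62.00.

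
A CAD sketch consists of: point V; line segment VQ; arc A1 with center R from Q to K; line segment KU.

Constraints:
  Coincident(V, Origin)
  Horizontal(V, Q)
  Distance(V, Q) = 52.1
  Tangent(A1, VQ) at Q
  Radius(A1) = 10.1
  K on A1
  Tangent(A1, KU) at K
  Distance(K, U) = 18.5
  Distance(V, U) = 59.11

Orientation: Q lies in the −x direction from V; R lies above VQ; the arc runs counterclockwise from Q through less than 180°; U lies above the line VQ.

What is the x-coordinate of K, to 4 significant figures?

-42.85

Checks: |RK| = 10.10 ✓; ∠(RK, KU) = 90.00° ✓; |KU| = 18.50 ✓; |VU| = 59.11 ✓.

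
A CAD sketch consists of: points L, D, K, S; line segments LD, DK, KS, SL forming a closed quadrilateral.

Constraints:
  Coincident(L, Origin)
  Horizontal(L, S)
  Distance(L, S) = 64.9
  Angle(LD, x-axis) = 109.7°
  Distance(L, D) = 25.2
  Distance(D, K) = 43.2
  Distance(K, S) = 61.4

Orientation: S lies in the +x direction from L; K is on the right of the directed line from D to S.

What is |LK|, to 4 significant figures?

18.00

Checks: |DK| = 43.20 ✓; |KS| = 61.40 ✓.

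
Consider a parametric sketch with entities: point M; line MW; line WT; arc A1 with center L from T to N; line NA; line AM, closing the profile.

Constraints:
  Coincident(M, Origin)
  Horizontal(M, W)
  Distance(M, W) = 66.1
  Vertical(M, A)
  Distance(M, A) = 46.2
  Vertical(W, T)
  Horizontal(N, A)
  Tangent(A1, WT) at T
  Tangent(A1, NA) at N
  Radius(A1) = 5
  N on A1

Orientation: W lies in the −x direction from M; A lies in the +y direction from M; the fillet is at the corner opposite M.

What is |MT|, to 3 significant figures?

77.9

M is at the origin; MW is horizontal with |MW| = 66.1 and W on the −x side, so W = (-66.1, 0.00). M and A share the same x with |MA| = 46.2 and A on the +y side, so A = (0.00, 46.2). The virtual corner opposite M is at (-66.1, 46.2). The tangent condition forces LT to be normal to WT and tangency of A1 to NA means the radius LN is perpendicular to NA, with radius 5.0, so the center L sits 5.0 in from both sides at L = (-61.1, 41.2). That places the tangent points at T = (-66.1, 41.2) on WT and N = (-61.1, 46.2) on NA. Then |MT| = |T − M| = 77.9.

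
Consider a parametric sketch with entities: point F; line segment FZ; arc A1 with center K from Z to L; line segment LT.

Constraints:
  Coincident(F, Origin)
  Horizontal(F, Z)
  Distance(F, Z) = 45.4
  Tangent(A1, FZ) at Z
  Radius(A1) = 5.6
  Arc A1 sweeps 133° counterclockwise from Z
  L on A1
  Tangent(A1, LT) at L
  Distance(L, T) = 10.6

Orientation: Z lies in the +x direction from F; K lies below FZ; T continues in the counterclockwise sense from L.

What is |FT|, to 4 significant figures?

51.48

F is at the origin; FZ is horizontal with |FZ| = 45.4 and Z on the +x side, so Z = (45.40, 0.000). A1 meets FZ tangentially, so KZ is at right angles to FZ, so K = Z + (0, -5.6) = (45.40, -5.600). On A1, Z sits at bearing 90° from K; a 133° counterclockwise sweep puts L at bearing 223°, so L = K + 5.6·(cos 223°, sin 223°) = (41.30, -9.419). The tangent condition forces KL to be normal to LT, so LT runs along (−sin 223°, cos 223°); with |LT| = 10.6, T = (48.53, -17.17). Then |FT| = |T − F| = 51.48.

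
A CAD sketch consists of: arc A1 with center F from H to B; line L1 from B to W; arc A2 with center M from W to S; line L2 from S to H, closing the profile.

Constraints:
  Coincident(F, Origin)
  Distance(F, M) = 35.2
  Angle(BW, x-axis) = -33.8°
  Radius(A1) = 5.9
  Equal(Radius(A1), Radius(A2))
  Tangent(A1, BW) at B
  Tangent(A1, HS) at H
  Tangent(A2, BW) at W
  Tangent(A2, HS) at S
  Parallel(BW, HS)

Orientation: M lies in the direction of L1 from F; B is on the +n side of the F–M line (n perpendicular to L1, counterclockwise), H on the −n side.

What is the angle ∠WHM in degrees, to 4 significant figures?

9.017°

The slot axis is L1's direction at -33.8°, so u = (cos -33.8°, sin -33.8°) = (0.8310, -0.5563) and n = (−sin -33.8°, cos -33.8°) = (0.5563, 0.8310). F is at the origin and M lies 35.2 along u from F, so M = 35.2·u = (29.25, -19.58). Tangency of A1 to both parallel lines with radius 5.9 puts B and H at F ± 5.9·n: B = (3.282, 4.903), H = (-3.282, -4.903). Equal radii place W and S the same way about M: W = M + 5.9·n = (32.53, -14.68), S = M − 5.9·n = (25.97, -24.48). Then cos ∠WHM = HW·HM / (|HW||HM|), giving 9.017°.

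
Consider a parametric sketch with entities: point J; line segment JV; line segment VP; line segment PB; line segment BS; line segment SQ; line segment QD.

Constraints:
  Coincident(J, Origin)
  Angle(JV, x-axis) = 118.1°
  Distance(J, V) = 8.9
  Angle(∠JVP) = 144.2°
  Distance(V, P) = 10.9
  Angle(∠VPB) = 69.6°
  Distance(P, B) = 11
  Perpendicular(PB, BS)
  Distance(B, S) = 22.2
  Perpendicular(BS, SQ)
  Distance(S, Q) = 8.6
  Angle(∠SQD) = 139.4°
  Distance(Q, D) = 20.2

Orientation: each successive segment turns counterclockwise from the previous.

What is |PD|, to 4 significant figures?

15.79

J is at the origin; JV runs at 118.1° with length 8.9, so V = (-4.192, 7.851). ∠JVP = 144.2° gives VP at 153.9° from the x-axis; with |VP| = 10.9, P = (-13.98, 12.65). ∠VPB = 69.6° gives PB at -95.70° from the x-axis; with |PB| = 11.0, B = (-15.07, 1.701). PB ⟂ BS, so BS runs at -5.700°; with |BS| = 22.2, S = (7.017, -0.5042). BS ⟂ SQ, so SQ runs at 84.30°; with |SQ| = 8.6, Q = (7.871, 8.053). ∠SQD = 139.4° gives QD at 124.9° from the x-axis; with |QD| = 20.2, D = (-3.686, 24.62). Then |PD| = |D − P| = 15.79.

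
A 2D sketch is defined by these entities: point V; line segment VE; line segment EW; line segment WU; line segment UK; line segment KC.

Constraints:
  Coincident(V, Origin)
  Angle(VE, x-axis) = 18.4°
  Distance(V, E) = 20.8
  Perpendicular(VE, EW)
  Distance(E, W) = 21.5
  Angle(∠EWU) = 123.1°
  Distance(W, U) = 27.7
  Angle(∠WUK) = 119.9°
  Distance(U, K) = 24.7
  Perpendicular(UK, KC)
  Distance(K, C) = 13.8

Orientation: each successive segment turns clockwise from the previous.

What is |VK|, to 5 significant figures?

35.239

V is at the origin; VE runs at 18.4° with length 20.8, so E = (19.737, 6.5655). The perpendicularity gives EW at right angles to VE, so EW runs at -71.600°; with |EW| = 21.5, W = (26.523, -13.835). ∠EWU = 123.1° gives WU at -128.50° from the x-axis; with |WU| = 27.7, U = (9.2794, -35.514). ∠WUK = 119.9° gives UK at 171.40° from the x-axis; with |UK| = 24.7, K = (-15.143, -31.820). Then |VK| = |K − V| = 35.239.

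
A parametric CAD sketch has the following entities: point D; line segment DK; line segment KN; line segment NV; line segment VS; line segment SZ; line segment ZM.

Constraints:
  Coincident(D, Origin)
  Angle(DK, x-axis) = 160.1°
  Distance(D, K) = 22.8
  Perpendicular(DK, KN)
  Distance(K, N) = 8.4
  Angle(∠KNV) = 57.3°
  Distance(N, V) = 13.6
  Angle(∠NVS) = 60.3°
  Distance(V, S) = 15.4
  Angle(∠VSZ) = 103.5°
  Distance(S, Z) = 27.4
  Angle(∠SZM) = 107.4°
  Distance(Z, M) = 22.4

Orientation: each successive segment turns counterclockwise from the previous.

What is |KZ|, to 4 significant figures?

24.92

D is at the origin; DK runs at 160.1° with length 22.8, so K = (-21.44, 7.761). DK is perpendicular to KN, so KN runs at -109.9°; with |KN| = 8.4, N = (-24.30, -0.1378). ∠KNV = 57.3° gives NV at 12.80° from the x-axis; with |NV| = 13.6, V = (-11.04, 2.875). ∠NVS = 60.3° gives VS at 132.5° from the x-axis; with |VS| = 15.4, S = (-21.44, 14.23). ∠VSZ = 103.5° gives SZ at -151.0° from the x-axis; with |SZ| = 27.4, Z = (-45.40, 0.9456). Then |KZ| = |Z − K| = 24.92.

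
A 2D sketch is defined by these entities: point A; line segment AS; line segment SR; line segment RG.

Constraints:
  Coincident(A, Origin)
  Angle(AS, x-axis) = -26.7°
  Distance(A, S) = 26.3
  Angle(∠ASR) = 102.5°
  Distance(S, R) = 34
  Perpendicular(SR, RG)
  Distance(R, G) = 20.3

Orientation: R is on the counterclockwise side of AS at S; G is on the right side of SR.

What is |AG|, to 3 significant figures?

60.7

∠ASR = 102.5°, so SR runs at -26.7° + (180° − 102.5°) = 50.8° from the x-axis; with |SR| = 34.0, R = S + 34.0·(cos 50.8°, sin 50.8°) = (45.0, 14.5). SR ⟂ RG; with |RG| = 20.3 on the right of SR, G = R + 20.3·(0.775, -0.632) = (60.7, 1.70). Then |AG| = |G − A| = 60.7.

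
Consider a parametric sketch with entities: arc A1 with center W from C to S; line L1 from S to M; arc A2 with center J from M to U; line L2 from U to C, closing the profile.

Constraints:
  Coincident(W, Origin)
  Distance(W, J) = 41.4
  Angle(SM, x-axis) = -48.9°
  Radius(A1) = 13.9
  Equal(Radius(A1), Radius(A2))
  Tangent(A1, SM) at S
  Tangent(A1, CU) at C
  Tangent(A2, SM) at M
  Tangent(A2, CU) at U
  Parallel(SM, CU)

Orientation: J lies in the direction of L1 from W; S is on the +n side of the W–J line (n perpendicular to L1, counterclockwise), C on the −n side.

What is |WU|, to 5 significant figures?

43.671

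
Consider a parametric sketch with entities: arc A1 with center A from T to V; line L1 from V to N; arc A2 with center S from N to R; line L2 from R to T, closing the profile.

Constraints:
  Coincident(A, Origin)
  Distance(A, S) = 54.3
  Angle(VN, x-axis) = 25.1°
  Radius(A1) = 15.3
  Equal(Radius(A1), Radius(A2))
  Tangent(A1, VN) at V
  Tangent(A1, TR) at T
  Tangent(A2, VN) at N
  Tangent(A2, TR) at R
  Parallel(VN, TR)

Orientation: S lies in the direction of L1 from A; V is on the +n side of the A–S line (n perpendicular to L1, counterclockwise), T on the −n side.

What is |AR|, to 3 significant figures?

56.4

The slot axis is L1's direction at 25.1°, so u = (cos 25.1°, sin 25.1°) = (0.906, 0.424) and n = (−sin 25.1°, cos 25.1°) = (-0.424, 0.906). A is at the origin and S lies 54.3 along u from A, so S = 54.3·u = (49.2, 23.0). Tangency of A1 to both parallel lines with radius 15.3 puts V and T at A ± 15.3·n: V = (-6.49, 13.9), T = (6.49, -13.9). Equal radii place N and R the same way about S: N = S + 15.3·n = (42.7, 36.9), R = S − 15.3·n = (55.7, 9.18). Then |AR| = |R − A| = 56.4.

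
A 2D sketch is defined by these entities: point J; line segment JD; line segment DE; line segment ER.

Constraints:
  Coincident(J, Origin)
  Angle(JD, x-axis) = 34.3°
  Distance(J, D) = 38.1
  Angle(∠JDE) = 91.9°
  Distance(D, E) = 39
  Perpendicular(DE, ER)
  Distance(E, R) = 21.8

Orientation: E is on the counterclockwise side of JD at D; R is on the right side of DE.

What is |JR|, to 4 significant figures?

72.16

∠JDE = 91.9°, so DE runs at 34.3° + (180° − 91.9°) = 122.4° from the x-axis; with |DE| = 39.0, E = D + 39.0·(cos 122.4°, sin 122.4°) = (10.58, 54.40). The perpendicularity gives ER at right angles to DE; with |ER| = 21.8 on the right of DE, R = E + 21.8·(0.8443, 0.5358) = (28.98, 66.08). Then |JR| = |R − J| = 72.16.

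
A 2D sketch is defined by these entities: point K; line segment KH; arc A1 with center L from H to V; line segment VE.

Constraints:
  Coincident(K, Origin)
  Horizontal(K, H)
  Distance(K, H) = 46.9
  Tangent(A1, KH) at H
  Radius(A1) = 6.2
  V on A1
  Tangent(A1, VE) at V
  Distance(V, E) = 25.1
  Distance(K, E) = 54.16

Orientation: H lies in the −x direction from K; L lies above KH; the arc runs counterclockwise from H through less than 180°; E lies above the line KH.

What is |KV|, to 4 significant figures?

41.33

Checks: |LV| = 6.200 ✓; ∠(LV, VE) = 90.00° ✓; |VE| = 25.10 ✓; |KE| = 54.16 ✓.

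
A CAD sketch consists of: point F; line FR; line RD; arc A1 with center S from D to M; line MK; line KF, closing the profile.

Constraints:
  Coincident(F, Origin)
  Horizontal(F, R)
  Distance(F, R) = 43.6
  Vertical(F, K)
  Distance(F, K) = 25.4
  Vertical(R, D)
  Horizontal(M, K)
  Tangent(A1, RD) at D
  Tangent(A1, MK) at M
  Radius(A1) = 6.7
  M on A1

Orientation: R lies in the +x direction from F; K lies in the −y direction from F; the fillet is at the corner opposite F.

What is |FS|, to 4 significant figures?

41.37

F and K share the same x with |FK| = 25.4 and K on the −y side, so K = (0.000, -25.40). The virtual corner opposite F is at (43.60, -25.40). Since A1 is tangent to RD there, SD ⟂ RD and since A1 is tangent to MK there, SM ⟂ MK, with radius 6.7, so the center S sits 6.7 in from both sides at S = (36.90, -18.70). Then |FS| = |S − F| = 41.37.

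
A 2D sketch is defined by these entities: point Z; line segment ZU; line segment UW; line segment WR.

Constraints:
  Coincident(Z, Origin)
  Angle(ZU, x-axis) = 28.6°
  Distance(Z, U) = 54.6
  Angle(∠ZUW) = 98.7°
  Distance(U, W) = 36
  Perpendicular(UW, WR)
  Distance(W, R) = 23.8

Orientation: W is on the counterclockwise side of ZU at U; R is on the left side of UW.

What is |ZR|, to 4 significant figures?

53.56

Z is at the origin; ZU runs at 28.6° with length 54.6, so U = 54.6·(cos 28.6°, sin 28.6°) = (47.94, 26.14). ∠ZUW = 98.7°, so UW runs at 28.6° + (180° − 98.7°) = 109.9° from the x-axis; with |UW| = 36.0, W = U + 36.0·(cos 109.9°, sin 109.9°) = (35.68, 59.99). UW ⟂ WR; with |WR| = 23.8 on the left of UW, R = W + 23.8·(-0.9403, -0.3404) = (13.31, 51.89). Then |ZR| = |R − Z| = 53.56.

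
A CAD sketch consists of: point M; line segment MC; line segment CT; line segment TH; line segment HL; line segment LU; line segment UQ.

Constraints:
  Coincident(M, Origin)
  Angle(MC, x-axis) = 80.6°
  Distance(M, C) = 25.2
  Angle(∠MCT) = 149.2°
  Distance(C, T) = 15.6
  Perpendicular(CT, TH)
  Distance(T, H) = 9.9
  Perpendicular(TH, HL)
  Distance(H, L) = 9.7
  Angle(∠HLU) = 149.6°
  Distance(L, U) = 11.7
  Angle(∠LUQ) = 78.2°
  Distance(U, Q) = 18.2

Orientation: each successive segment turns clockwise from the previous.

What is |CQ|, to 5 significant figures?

12.444

M is at the origin; MC runs at 80.6° with length 25.2, so C = (4.1158, 24.862). ∠MCT = 149.2° gives CT at 49.800° from the x-axis; with |CT| = 15.6, T = (14.185, 36.777). The perpendicularity gives TH at right angles to CT, so TH runs at -40.200°; with |TH| = 9.9, H = (21.747, 30.387). TH is perpendicular to HL, so HL runs at -130.20°; with |HL| = 9.7, L = (15.486, 22.978). ∠HLU = 149.6° gives LU at -160.60° from the x-axis; with |LU| = 11.7, U = (4.4499, 19.092). ∠LUQ = 78.2° gives UQ at 97.600° from the x-axis; with |UQ| = 18.2, Q = (2.0428, 37.132). Then |CQ| = |Q − C| = 12.444.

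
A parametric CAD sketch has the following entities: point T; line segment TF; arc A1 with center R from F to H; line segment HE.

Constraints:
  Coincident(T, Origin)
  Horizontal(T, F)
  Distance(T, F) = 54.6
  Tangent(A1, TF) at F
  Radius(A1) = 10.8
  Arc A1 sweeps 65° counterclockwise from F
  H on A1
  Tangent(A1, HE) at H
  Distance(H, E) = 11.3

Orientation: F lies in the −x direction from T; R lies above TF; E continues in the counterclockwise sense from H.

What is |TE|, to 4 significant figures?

43.29

T is at the origin; TF is horizontal with |TF| = 54.6 and F on the −x side, so F = (-54.60, 0.000). Since A1 is tangent to TF there, RF ⟂ TF, so R = F + (0, 10.8) = (-54.60, 10.80). On A1, F sits at bearing -90° from R; a 65° counterclockwise sweep puts H at bearing -25°, so H = R + 10.8·(cos -25°, sin -25°) = (-44.81, 6.236). Tangency of A1 to HE means the radius RH is perpendicular to HE, so HE runs along (−sin -25°, cos -25°); with |HE| = 11.3, E = (-40.04, 16.48). Then |TE| = |E − T| = 43.29.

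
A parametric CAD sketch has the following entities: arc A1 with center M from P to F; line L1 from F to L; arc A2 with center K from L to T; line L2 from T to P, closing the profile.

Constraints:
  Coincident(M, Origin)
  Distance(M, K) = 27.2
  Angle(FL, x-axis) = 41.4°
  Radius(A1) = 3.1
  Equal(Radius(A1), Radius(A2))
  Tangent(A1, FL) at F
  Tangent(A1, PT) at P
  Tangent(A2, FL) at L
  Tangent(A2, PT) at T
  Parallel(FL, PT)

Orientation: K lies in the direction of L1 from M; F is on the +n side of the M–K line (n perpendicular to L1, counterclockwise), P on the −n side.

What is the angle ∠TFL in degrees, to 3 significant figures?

12.8°

Tangency of A1 to both parallel lines with radius 3.1 puts F and P at M ± 3.1·n: F = (-2.05, 2.33), P = (2.05, -2.33). Equal radii place L and T the same way about K: L = K + 3.1·n = (18.4, 20.3), T = K − 3.1·n = (22.5, 15.7). Then cos ∠TFL = FT·FL / (|FT||FL|), giving 12.8°.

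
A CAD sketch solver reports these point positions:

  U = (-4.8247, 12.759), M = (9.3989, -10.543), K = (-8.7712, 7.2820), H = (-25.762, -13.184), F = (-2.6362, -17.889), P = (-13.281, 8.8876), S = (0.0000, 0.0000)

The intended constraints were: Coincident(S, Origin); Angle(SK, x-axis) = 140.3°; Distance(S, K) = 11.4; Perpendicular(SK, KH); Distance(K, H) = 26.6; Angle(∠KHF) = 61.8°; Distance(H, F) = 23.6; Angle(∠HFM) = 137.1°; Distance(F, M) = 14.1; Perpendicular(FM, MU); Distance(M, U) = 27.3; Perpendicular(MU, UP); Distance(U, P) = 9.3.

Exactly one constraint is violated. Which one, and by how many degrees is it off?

Perpendicular(MU, UP) — off by 6.80°.

S = (0.00, 0.00) ✓; SK at 140.3° ✓; |SK| = 11.40 ✓; ∠(SK, KH) = 90.00° ✓; |KH| = 26.60 ✓; ∠KHF = 61.80° ✓; |HF| = 23.60 ✓; ∠HFM = 137.1° ✓; |FM| = 14.10 ✓; ∠(FM, MU) = 90.00° ✓; |MU| = 27.30 ✓; ∠(MU, UP) = 83.20° ✗; |UP| = 9.300 ✓.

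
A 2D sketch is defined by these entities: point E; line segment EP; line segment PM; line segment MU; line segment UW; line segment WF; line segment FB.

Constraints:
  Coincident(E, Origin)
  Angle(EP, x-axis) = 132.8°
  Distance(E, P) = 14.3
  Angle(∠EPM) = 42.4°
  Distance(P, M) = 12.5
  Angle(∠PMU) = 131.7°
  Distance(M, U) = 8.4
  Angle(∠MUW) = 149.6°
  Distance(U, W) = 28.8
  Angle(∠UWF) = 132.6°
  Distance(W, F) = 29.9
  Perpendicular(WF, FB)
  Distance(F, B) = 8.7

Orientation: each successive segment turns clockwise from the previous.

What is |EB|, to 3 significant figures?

45.4

E is at the origin; EP runs at 132.8° with length 14.3, so P = (-9.72, 10.5). ∠EPM = 42.4° gives PM at -4.80° from the x-axis; with |PM| = 12.5, M = (2.74, 9.45). ∠PMU = 131.7° gives MU at -53.1° from the x-axis; with |MU| = 8.4, U = (7.78, 2.73). ∠MUW = 149.6° gives UW at -83.5° from the x-axis; with |UW| = 28.8, W = (11.0, -25.9). ∠UWF = 132.6° gives WF at -131° from the x-axis; with |WF| = 29.9, F = (-8.53, -48.5). WF is perpendicular to FB, so FB runs at 139°; with |FB| = 8.7, B = (-15.1, -42.8). Then |EB| = |B − E| = 45.4.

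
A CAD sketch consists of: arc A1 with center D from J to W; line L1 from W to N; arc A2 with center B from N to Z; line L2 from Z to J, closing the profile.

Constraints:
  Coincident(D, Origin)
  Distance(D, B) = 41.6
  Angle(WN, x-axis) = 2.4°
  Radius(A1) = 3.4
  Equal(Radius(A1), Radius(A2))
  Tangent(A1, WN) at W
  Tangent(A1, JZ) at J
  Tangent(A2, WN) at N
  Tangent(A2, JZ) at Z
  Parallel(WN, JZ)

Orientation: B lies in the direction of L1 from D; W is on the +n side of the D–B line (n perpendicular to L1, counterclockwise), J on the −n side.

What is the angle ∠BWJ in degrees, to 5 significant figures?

85.328°

D is at the origin and B lies 41.6 along u from D, so B = 41.6·u = (41.564, 1.7420). Tangency of A1 to both parallel lines with radius 3.4 puts W and J at D ± 3.4·n: W = (-0.14238, 3.3970), J = (0.14238, -3.3970). Then cos ∠BWJ = WB·WJ / (|WB||WJ|), giving 85.328°.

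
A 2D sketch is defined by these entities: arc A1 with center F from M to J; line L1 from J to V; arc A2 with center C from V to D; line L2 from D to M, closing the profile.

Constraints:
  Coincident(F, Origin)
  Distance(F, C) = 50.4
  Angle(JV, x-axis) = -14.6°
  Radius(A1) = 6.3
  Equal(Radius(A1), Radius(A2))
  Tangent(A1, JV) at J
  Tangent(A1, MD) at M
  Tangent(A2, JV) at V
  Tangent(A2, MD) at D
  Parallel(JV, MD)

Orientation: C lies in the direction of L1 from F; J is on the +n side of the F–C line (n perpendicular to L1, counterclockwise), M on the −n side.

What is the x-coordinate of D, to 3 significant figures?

47.2

The slot axis is L1's direction at -14.6°, so u = (cos -14.6°, sin -14.6°) = (0.968, -0.252) and n = (−sin -14.6°, cos -14.6°) = (0.252, 0.968). F is at the origin and C lies 50.4 along u from F, so C = 50.4·u = (48.8, -12.7). Tangency of A1 to both parallel lines with radius 6.3 puts J and M at F ± 6.3·n: J = (1.59, 6.10), M = (-1.59, -6.10). Equal radii place V and D the same way about C: V = C + 6.3·n = (50.4, -6.61), D = C − 6.3·n = (47.2, -18.8). So D.x = 47.2.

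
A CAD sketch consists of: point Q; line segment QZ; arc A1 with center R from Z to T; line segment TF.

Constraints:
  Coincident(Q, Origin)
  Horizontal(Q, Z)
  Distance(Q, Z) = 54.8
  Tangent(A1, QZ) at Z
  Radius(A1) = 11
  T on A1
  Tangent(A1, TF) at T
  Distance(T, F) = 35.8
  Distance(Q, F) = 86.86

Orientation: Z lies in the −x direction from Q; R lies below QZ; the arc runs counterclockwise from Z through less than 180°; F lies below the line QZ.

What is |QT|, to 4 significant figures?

65.73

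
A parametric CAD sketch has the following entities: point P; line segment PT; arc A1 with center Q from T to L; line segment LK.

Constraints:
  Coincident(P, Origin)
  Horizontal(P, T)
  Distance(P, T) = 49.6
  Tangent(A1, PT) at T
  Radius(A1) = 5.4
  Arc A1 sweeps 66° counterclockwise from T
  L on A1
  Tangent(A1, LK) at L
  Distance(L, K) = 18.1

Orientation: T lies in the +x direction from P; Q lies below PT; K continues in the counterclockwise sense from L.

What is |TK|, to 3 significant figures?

23.3

On A1, T sits at bearing 90° from Q; a 66° counterclockwise sweep puts L at bearing 156°, so L = Q + 5.4·(cos 156°, sin 156°) = (44.7, -3.20). Tangency of A1 to LK means the radius QL is perpendicular to LK, so LK runs along (−sin 156°, cos 156°); with |LK| = 18.1, K = (37.3, -19.7). Then |TK| = |K − T| = 23.3.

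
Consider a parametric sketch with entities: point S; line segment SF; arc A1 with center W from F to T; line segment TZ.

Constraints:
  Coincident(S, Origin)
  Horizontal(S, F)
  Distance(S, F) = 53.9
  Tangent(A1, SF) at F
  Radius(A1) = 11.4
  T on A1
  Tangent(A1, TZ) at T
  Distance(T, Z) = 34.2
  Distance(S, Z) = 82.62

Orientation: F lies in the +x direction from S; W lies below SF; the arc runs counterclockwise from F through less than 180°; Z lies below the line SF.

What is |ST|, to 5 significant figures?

49.861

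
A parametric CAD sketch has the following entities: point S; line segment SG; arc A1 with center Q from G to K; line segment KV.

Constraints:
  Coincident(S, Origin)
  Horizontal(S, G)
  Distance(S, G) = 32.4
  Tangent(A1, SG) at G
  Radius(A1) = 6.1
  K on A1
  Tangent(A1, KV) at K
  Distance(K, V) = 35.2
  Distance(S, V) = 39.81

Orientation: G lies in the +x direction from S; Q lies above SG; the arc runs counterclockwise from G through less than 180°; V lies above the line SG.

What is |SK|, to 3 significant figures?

38.4

S is at the origin; S and G share the same y with |SG| = 32.4 and G on the +x side, so G = (32.4, 0.00). Since A1 is tangent to SG there, QG ⟂ SG, so Q = G + (0, 6.1) = (32.4, 6.10). Since QK ⟂ KV (tangency), |QV| = √(6.1² + 35.2²) = 35.7 regardless of where K sits on A1. So V lies on both circle(S, 39.81) and circle(Q, 35.7); the above-SG intersection is V = (14.6, 37.1). K is the foot of the tangent from V: K = (37.1, 10.0).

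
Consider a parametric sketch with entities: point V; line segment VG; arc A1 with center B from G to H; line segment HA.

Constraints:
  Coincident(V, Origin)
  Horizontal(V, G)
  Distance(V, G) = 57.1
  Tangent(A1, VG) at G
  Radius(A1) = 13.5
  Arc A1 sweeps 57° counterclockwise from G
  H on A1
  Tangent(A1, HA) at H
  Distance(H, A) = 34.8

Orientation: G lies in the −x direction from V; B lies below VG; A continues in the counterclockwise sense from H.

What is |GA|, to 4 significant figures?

46.53

V is at the origin; VG is horizontal with |VG| = 57.1 and G on the −x side, so G = (-57.10, 0.000). A1 meets VG tangentially, so BG is at right angles to VG, so B = G + (0, -13.5) = (-57.10, -13.50). On A1, G sits at bearing 90° from B; a 57° counterclockwise sweep puts H at bearing 147°, so H = B + 13.5·(cos 147°, sin 147°) = (-68.42, -6.147). The tangent condition forces BH to be normal to HA, so HA runs along (−sin 147°, cos 147°); with |HA| = 34.8, A = (-87.38, -35.33). Then |GA| = |A − G| = 46.53.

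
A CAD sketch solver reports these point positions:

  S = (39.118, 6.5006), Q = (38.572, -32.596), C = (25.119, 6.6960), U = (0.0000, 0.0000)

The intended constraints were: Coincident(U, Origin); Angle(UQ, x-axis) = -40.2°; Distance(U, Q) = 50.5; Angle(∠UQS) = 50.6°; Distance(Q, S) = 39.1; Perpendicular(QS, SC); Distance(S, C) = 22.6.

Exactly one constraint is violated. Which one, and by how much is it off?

Distance(S, C) = 22.6 — off by 8.60.

U = (0.00, 0.00) ✓; UQ at -40.20° ✓; |UQ| = 50.50 ✓; ∠UQS = 50.60° ✓; |QS| = 39.10 ✓; ∠(QS, SC) = 90.00° ✓; |SC| = 14.00 ✗.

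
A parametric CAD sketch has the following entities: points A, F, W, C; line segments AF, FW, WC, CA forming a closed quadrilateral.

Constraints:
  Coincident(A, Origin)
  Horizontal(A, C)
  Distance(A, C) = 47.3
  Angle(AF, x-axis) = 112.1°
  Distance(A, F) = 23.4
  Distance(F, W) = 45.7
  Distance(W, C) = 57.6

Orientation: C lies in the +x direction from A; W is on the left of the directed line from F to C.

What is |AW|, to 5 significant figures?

58.337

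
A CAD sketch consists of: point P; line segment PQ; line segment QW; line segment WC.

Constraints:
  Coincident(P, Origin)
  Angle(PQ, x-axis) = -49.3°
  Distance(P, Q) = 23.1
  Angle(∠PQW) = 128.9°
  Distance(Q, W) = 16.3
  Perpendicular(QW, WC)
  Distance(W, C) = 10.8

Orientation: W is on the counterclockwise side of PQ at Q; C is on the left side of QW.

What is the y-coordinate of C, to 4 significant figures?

-6.206

∠PQW = 128.9°, so QW runs at -49.3° + (180° − 128.9°) = 1.800° from the x-axis; with |QW| = 16.3, W = Q + 16.3·(cos 1.800°, sin 1.800°) = (31.36, -17.00). The perpendicularity gives WC at right angles to QW; with |WC| = 10.8 on the left of QW, C = W + 10.8·(-0.03141, 0.9995) = (31.02, -6.206). So C.y = -6.206.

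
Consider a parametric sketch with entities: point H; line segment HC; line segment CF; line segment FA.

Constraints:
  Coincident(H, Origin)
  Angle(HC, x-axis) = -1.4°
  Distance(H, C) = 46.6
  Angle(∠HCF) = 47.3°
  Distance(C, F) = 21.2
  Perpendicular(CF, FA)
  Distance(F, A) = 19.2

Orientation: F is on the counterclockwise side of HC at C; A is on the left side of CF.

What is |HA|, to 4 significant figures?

18.29

∠HCF = 47.3°, so CF runs at -1.4° + (180° − 47.3°) = 131.3° from the x-axis; with |CF| = 21.2, F = C + 21.2·(cos 131.3°, sin 131.3°) = (32.59, 14.79). CF is perpendicular to FA; with |FA| = 19.2 on the left of CF, A = F + 19.2·(-0.7513, -0.6600) = (18.17, 2.116). Then |HA| = |A − H| = 18.29.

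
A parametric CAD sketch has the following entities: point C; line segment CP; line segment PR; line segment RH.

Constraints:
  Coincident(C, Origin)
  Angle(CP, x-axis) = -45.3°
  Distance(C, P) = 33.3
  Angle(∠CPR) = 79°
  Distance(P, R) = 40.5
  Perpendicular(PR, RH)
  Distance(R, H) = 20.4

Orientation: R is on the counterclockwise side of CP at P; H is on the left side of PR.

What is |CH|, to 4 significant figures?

36.29

C is at the origin; CP runs at -45.3° with length 33.3, so P = 33.3·(cos -45.3°, sin -45.3°) = (23.42, -23.67). ∠CPR = 79.0°, so PR runs at -45.3° + (180° − 79.0°) = 55.70° from the x-axis; with |PR| = 40.5, R = P + 40.5·(cos 55.70°, sin 55.70°) = (46.25, 9.787). PR is perpendicular to RH; with |RH| = 20.4 on the left of PR, H = R + 20.4·(-0.8261, 0.5635) = (29.39, 21.28). Then |CH| = |H − C| = 36.29.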